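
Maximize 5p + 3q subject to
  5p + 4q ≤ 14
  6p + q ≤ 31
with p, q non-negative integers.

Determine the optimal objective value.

Relaxing integrality, the LP optimum is 14.00 at (p,q) = (2.8, 0), which is not an integer point.
(p,q)=(2,1): 5·2+4·1=14≤14, 6·2+1·1=13≤31, objective 13.
(p,q)=(1,2): 5·1+4·2=13≤14, 6·1+1·2=8≤31, objective 11.
The best lattice point is (2,1), giving 13.

13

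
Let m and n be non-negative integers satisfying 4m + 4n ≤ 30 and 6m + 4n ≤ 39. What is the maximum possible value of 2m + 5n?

(m,n)=(0,7): 4·0+4·7=28≤30, 6·0+4·7=28≤39, objective 35.
(m,n)=(1,6): 4·1+4·6=28≤30, 6·1+4·6=30≤39, objective 32.
(m,n)=(0,6): 4·0+4·6=24≤30, 6·0+4·6=24≤39, objective 30.
The best lattice point is (0,7), giving 35.

35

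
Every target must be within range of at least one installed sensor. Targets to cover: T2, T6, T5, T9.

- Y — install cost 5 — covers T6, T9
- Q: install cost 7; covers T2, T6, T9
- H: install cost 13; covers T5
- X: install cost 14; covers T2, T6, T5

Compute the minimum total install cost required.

Choose Y and X: together they cover T2, T6, T5, T9 — every target.
Total install cost: 5 + 14 = 19.

19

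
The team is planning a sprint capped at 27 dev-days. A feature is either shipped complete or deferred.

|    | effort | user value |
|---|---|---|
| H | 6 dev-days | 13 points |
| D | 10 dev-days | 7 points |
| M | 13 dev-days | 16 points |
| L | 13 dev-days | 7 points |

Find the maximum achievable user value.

This is a 0-1 knapsack instance.
H + M: effort 6 + 13 = 19 ≤ 27, user value 13 + 16 = 29.
D + M: effort 10 + 13 = 23 ≤ 27, user value 7 + 16 = 23.
M + L: effort 13 + 13 = 26 ≤ 27, user value 16 + 7 = 23.
Best is H and M with total user value 29.

29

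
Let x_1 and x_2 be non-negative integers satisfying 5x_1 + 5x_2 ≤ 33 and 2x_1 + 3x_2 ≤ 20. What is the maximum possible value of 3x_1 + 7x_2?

42

(x_1,x_2)=(0,6) is feasible, giving 42.
(x_1,x_2)=(1,5) is feasible, giving 38.
(x_1,x_2)=(0,5) is feasible, giving 35.
No feasible integer point exceeds 42.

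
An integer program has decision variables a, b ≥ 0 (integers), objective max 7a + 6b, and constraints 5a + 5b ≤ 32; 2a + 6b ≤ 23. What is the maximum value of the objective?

42

The continuous relaxation peaks at (6.4, 0) with value 44.80; rounding to a feasible lattice point costs some objective.
(a,b)=(6,0): 5·6+5·0=30≤32, 2·6+6·0=12≤23, objective 42.
(a,b)=(5,1): 5·5+5·1=30≤32, 2·5+6·1=16≤23, objective 41.
(a,b)=(5,0): 5·5+5·0=25≤32, 2·5+6·0=10≤23, objective 35.
The best lattice point is (6,0), giving 42.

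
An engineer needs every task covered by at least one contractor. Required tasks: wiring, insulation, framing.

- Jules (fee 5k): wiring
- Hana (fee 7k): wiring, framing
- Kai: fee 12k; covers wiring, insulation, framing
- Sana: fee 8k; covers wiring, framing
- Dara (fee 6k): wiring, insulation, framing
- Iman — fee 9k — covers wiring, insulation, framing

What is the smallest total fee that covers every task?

6

This is a weighted set-cover instance.
Dara alone covers wiring, insulation, framing — every task.
Total fee: 6.
No cover costs less than 6.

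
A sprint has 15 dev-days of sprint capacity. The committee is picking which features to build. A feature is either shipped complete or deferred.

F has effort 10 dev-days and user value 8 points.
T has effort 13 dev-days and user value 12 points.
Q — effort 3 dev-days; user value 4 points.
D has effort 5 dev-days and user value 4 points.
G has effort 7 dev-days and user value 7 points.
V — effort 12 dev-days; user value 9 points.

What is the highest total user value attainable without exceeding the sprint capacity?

Allowing fractional choices, the relaxed optimum would be about 15.6, but features are indivisible.
Q + V: effort 3 + 12 = 15 ≤ 15, user value 4 + 9 = 13.
Q + D + G: effort 3 + 5 + 7 = 15 ≤ 15, user value 4 + 4 + 7 = 15.
T: effort 13 ≤ 15, user value 12.
Best is Q, D, and G with total user value 15.

15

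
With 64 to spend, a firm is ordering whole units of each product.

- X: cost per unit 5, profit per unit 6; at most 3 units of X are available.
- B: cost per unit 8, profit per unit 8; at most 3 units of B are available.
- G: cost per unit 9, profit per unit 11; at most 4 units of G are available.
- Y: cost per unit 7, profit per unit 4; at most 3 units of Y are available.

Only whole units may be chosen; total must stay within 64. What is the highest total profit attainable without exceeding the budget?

This is a bounded integer knapsack.
2×X, 2×B, and 4×G: cost 62 ≤ 64, profit 2·6 + 2·8 + 4·11 = 72.
1×X, 2×B, 4×G, and 1×Y: cost 64 ≤ 64, profit 1·6 + 2·8 + 4·11 + 1·4 = 70.
Best is 72.

72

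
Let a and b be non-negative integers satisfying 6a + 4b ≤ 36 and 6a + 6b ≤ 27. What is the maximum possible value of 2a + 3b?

Relaxing integrality, the LP optimum is 13.50 at (a,b) = (0, 4.5), which is not an integer point.
(a,b)=(0,4): 6·0+4·4=16≤36, 6·0+6·4=24≤27, objective 12.
(a,b)=(1,3): 6·1+4·3=18≤36, 6·1+6·3=24≤27, objective 11.
(a,b)=(0,3): 6·0+4·3=12≤36, 6·0+6·3=18≤27, objective 9.
Maximum is 12 at (a,b)=(0,4).

12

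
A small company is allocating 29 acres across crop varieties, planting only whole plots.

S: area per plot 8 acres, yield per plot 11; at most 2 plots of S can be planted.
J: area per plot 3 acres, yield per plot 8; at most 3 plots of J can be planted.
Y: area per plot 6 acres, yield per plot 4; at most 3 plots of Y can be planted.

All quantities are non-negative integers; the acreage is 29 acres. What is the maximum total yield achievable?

46

This is a bounded integer knapsack.
J has the best ratio (8/3); taking only J gives at most 3×8 = 24 (stopped by the supply cap of 3).
Mixing does better — 2×S and 3×J: area 25 ≤ 29, yield 2·11 + 3·8 = 46.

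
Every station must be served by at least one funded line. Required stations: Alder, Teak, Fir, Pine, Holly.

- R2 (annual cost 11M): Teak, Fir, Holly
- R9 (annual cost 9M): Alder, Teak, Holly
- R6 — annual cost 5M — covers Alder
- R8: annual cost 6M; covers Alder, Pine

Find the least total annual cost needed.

17

This is an integer covering problem.
Choose R2 and R8: together they cover Alder, Teak, Fir, Pine, Holly — every station.
Total annual cost: 11 + 6 = 17.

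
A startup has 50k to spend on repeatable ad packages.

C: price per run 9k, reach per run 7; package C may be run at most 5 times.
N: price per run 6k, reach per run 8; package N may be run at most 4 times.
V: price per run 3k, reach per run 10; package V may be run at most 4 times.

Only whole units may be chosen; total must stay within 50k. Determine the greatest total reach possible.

2×C, 3×N, and 4×V: price 48 ≤ 50, reach 2·7 + 3·8 + 4·10 = 78.
1×C, 4×N, and 4×V: price 45 ≤ 50, reach 1·7 + 4·8 + 4·10 = 79.
Best is 79.

79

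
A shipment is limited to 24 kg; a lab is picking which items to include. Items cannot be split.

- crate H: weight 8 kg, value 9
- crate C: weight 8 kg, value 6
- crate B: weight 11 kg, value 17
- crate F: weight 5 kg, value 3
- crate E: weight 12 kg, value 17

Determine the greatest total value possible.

Take crate B and crate E: weight 11 + 12 = 23 ≤ 24, value 17 + 17 = 34.
No other feasible combination does better.

34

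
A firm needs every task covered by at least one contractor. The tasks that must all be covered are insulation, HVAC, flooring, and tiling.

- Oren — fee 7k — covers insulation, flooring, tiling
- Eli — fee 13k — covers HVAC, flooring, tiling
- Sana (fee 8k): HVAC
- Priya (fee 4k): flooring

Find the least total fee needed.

15

Choose Oren and Sana: together they cover insulation, HVAC, flooring, tiling — every task.
Total fee: 7 + 8 = 15.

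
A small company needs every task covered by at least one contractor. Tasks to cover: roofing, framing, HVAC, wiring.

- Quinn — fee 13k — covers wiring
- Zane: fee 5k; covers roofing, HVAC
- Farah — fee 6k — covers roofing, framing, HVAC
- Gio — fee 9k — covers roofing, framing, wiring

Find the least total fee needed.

14

The greedy cost-per-new-task heuristic would pick Farah and Gio for 15, but a cheaper cover exists.
Choose Zane and Gio: together they cover roofing, framing, HVAC, wiring — every task.
Total fee: 5 + 9 = 14.
No cover costs less than 14.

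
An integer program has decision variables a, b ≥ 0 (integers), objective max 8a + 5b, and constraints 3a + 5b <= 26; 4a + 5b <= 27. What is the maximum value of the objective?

(a,b)=(6,0): 3·6+5·0=18≤26, 4·6+5·0=24≤27, objective 48.
(a,b)=(5,1): 3·5+5·1=20≤26, 4·5+5·1=25≤27, objective 45.
(a,b)=(5,0): 3·5+5·0=15≤26, 4·5+5·0=20≤27, objective 40.
The best lattice point is (6,0), giving 48.

48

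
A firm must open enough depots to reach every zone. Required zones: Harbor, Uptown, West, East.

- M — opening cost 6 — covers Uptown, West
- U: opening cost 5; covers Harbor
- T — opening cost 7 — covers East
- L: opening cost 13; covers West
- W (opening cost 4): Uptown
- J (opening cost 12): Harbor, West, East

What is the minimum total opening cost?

16

The greedy cost-per-new-zone heuristic would pick M, U, and T for 18, but a cheaper cover exists.
Choose W and J: together they cover Harbor, Uptown, West, East — every zone.
Total opening cost: 4 + 12 = 16.
No cover costs less than 16.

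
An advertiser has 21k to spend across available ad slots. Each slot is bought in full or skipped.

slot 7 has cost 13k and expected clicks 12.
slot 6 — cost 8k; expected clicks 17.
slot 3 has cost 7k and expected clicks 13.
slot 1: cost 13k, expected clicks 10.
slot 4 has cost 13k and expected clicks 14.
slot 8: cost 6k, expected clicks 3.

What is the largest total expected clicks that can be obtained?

33

Allowing fractional choices, the relaxed optimum would be about 36.5, but ad slots are indivisible.
slot 6 + slot 3 + slot 8: cost 8 + 7 + 6 = 21 ≤ 21, expected clicks 17 + 13 + 3 = 33.
slot 6 + slot 4: cost 8 + 13 = 21 ≤ 21, expected clicks 17 + 14 = 31.
Best is slot 6, slot 3, and slot 8 with total expected clicks 33.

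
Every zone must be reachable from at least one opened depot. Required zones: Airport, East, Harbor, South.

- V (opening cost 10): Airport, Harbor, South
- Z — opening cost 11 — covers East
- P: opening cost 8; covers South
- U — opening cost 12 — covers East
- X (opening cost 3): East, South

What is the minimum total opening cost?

Choose V and X: together they cover Airport, East, Harbor, South — every zone.
Total opening cost: 10 + 3 = 13.
No cover costs less than 13.

13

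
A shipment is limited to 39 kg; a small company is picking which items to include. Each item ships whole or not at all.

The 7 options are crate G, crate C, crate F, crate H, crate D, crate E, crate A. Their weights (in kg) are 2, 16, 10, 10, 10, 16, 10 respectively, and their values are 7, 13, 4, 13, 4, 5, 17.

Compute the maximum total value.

Treat it as a binary knapsack problem.
Allowing fractional choices, the relaxed optimum would be about 50.4, but items are indivisible.
crate C + crate H + crate A: weight 16 + 10 + 10 = 36 ≤ 39, value 13 + 13 + 17 = 43.
crate G + crate C + crate H + crate A: weight 2 + 16 + 10 + 10 = 38 ≤ 39, value 7 + 13 + 13 + 17 = 50.
Best is crate G, crate C, crate H, and crate A with total value 50.

50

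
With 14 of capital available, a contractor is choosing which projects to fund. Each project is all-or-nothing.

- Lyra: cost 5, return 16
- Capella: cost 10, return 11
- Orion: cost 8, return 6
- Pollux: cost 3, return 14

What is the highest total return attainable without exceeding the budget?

Allowing fractional choices, the relaxed optimum would be about 36.6, but projects are indivisible.
Lyra + Pollux: cost 5 + 3 = 8 ≤ 14, return 16 + 14 = 30.
Capella + Pollux: cost 10 + 3 = 13 ≤ 14, return 11 + 14 = 25.
Best is Lyra and Pollux with total return 30.

30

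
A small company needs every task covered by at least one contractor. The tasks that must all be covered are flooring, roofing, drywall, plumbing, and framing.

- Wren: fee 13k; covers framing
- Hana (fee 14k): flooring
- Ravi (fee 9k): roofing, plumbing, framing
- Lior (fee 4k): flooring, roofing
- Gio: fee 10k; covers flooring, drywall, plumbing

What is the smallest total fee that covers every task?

19

The greedy cost-per-new-task heuristic would pick Lior, Ravi, and Gio for 23, but a cheaper cover exists.
Choose Ravi and Gio: together they cover flooring, roofing, drywall, plumbing, framing — every task.
Total fee: 9 + 10 = 19.
No cover costs less than 19.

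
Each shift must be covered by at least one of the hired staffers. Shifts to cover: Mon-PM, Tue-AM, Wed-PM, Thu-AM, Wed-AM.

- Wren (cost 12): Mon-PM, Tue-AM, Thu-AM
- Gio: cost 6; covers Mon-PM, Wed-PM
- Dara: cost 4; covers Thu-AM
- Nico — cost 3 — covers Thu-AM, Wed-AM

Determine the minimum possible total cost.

Choose Wren, Gio, and Nico: together they cover Mon-PM, Tue-AM, Wed-PM, Thu-AM, Wed-AM — every shift.
Total cost: 12 + 6 + 3 = 21.

21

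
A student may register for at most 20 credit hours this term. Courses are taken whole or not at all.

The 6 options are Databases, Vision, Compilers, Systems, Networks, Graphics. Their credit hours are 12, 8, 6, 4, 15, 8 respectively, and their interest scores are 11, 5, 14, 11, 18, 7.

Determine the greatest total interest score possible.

32

Take Compilers, Systems, and Graphics: credit hours 6 + 4 + 8 = 18 ≤ 20, interest score 14 + 11 + 7 = 32.
No other feasible combination does better.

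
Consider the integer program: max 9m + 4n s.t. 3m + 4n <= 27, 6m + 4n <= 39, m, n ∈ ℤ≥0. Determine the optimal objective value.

54

Relaxing integrality, the LP optimum is 58.50 at (m,n) = (6.5, 0), which is not an integer point.
(m,n)=(6,0): 3·6+4·0=18≤27, 6·6+4·0=36≤39, objective 54.
(m,n)=(5,1): 3·5+4·1=19≤27, 6·5+4·1=34≤39, objective 49.
(m,n)=(5,0): 3·5+4·0=15≤27, 6·5+4·0=30≤39, objective 45.
The best lattice point is (6,0), giving 54.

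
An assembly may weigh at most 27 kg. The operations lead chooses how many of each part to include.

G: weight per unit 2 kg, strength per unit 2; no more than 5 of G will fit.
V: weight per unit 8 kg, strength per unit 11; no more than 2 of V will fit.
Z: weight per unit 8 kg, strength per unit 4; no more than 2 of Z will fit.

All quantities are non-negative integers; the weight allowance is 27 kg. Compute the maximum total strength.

V has the best ratio (11/8); taking only V gives at most 2×11 = 22 (stopped by the supply cap of 2).
Mixing does better — 5×G and 2×V: weight 26 ≤ 27, strength 5·2 + 2·11 = 32.

32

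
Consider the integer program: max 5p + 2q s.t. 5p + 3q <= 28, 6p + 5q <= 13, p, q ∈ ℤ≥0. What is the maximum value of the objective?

(p,q)=(2,0): 5·2+3·0=10≤28, 6·2+5·0=12≤13, objective 10.
(p,q)=(1,1): 5·1+3·1=8≤28, 6·1+5·1=11≤13, objective 7.
(p,q)=(1,0): 5·1+3·0=5≤28, 6·1+5·0=6≤13, objective 5.
Maximum is 10 at (p,q)=(2,0).

10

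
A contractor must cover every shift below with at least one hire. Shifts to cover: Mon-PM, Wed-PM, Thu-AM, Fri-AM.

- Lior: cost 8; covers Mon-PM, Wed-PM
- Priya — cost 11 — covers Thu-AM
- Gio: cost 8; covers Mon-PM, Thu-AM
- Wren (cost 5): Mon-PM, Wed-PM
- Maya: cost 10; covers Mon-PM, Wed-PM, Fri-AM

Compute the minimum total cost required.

18

The greedy cost-per-new-shift heuristic would pick Wren, Gio, and Maya for 23, but a cheaper cover exists.
Choose Gio and Maya: together they cover Mon-PM, Wed-PM, Thu-AM, Fri-AM — every shift.
Total cost: 8 + 10 = 18.
No cover costs less than 18.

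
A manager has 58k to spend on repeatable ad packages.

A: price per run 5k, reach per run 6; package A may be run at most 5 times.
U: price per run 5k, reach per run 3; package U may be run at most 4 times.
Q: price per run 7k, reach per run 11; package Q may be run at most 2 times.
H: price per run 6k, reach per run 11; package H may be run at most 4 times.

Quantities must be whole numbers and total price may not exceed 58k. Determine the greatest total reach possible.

This is a bounded integer knapsack.
H has the best ratio (11/6); taking only H gives at most 4×11 = 44 (stopped by the supply cap of 4).
Mixing does better — 4×A, 2×Q, and 4×H: price 58 ≤ 58, reach 4·6 + 2·11 + 4·11 = 90.

90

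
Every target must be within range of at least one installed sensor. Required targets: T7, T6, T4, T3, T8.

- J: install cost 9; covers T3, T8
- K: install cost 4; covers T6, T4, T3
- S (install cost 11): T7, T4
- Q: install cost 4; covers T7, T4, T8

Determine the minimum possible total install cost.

This is an integer covering problem.
Choose K and Q: together they cover T7, T6, T4, T3, T8 — every target.
Total install cost: 4 + 4 = 8.
No cover costs less than 8.

8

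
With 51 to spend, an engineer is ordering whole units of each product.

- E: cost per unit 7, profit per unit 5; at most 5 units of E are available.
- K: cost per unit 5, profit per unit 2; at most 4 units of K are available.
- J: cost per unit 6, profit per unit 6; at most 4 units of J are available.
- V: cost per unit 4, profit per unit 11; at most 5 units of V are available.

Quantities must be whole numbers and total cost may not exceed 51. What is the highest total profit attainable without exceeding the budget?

This is a bounded integer knapsack.
V has the best ratio (11/4); taking only V gives at most 5×11 = 55 (stopped by the supply cap of 5).
Mixing does better — 1×E, 4×J, and 5×V: cost 51 ≤ 51, profit 1·5 + 4·6 + 5·11 = 84.

84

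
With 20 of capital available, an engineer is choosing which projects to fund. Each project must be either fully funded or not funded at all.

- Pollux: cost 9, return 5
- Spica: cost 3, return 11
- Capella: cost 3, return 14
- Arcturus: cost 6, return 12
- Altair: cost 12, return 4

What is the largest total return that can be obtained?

This is a 0-1 knapsack instance.
Allowing fractional choices, the relaxed optimum would be about 41.4, but projects are indivisible.
Spica + Capella + Arcturus: cost 3 + 3 + 6 = 12 ≤ 20, return 11 + 14 + 12 = 37.
Pollux + Spica + Capella: cost 9 + 3 + 3 = 15 ≤ 20, return 5 + 11 + 14 = 30.
Pollux + Capella + Arcturus: cost 9 + 3 + 6 = 18 ≤ 20, return 5 + 14 + 12 = 31.
Best is Spica, Capella, and Arcturus with total return 37.

37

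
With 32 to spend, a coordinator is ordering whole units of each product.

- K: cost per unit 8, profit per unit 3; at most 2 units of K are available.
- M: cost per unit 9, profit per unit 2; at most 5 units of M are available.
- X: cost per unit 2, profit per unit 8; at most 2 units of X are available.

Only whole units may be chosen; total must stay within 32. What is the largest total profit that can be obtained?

24

1×K, 2×M, and 2×X: cost 30 ≤ 32, profit 1·3 + 2·2 + 2·8 = 23.
2×K, 1×M, and 2×X: cost 29 ≤ 32, profit 2·3 + 1·2 + 2·8 = 24.
Best is 24.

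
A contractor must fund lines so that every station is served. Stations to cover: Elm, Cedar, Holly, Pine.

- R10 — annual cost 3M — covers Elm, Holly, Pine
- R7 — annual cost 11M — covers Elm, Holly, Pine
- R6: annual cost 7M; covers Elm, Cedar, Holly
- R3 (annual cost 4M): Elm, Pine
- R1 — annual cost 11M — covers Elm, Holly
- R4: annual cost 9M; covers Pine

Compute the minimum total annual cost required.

This is a weighted set-cover instance.
Choose R10 and R6: together they cover Elm, Cedar, Holly, Pine — every station.
Total annual cost: 3 + 7 = 10.

10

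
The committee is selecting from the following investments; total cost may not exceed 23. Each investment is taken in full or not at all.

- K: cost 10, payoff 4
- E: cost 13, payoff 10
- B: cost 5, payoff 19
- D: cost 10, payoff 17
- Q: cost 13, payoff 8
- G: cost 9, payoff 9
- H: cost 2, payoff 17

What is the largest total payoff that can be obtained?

53

Treat it as a binary knapsack problem.
Take B, D, and H: cost 5 + 10 + 2 = 17 ≤ 23, payoff 19 + 17 + 17 = 53.
No other feasible combination does better.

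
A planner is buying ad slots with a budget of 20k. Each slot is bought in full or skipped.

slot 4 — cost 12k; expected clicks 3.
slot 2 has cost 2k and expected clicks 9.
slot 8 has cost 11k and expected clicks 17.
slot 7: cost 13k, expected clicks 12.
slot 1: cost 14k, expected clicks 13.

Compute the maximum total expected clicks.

This is a 0-1 knapsack instance.
Allowing fractional choices, the relaxed optimum would be about 32.5, but ad slots are indivisible.
slot 2 + slot 8: cost 2 + 11 = 13 ≤ 20, expected clicks 9 + 17 = 26.
slot 2 + slot 1: cost 2 + 14 = 16 ≤ 20, expected clicks 9 + 13 = 22.
slot 2 + slot 7: cost 2 + 13 = 15 ≤ 20, expected clicks 9 + 12 = 21.
Best is slot 2 and slot 8 with total expected clicks 26.

26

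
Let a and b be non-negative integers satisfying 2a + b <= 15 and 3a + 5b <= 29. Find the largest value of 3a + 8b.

43

(a,b)=(1,5): 2·1+1·5=7≤15, 3·1+5·5=28≤29, objective 43.
(a,b)=(0,5): 2·0+1·5=5≤15, 3·0+5·5=25≤29, objective 40.
Maximum is 43 at (a,b)=(1,5).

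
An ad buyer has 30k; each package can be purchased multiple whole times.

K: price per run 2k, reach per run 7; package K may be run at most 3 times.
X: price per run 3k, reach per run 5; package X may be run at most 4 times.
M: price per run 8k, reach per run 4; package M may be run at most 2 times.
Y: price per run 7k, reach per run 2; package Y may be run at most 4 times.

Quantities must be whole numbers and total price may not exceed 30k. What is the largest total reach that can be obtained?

3×K, 4×X, and 1×Y: price 25 ≤ 30, reach 3·7 + 4·5 + 1·2 = 43.
3×K, 4×X, and 1×M: price 26 ≤ 30, reach 3·7 + 4·5 + 1·4 = 45.
Best is 45.

45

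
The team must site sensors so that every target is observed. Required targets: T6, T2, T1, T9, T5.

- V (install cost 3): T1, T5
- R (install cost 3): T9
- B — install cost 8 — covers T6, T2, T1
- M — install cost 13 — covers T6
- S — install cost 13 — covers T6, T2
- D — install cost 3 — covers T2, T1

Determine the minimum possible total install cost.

14

The greedy cost-per-new-target heuristic would pick V, R, D, and B for 17, but a cheaper cover exists.
Choose V, R, and B: together they cover T6, T2, T1, T9, T5 — every target.
Total install cost: 3 + 3 + 8 = 14.
No cover costs less than 14.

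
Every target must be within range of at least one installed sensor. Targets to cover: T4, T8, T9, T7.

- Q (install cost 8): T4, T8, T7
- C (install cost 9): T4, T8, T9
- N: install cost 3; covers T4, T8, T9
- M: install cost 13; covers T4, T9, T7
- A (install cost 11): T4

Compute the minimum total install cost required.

Choose Q and N: together they cover T4, T8, T9, T7 — every target.
Total install cost: 8 + 3 = 11.
No cover costs less than 11.

11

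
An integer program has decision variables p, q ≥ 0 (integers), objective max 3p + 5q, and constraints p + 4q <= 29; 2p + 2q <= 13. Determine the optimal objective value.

Relaxing integrality, the LP optimum is 32.50 at (p,q) = (0, 6.5), which is not an integer point.
(p,q)=(0,6): 1·0+4·6=24≤29, 2·0+2·6=12≤13, objective 30.
(p,q)=(1,5): 1·1+4·5=21≤29, 2·1+2·5=12≤13, objective 28.
(p,q)=(0,5): 1·0+4·5=20≤29, 2·0+2·5=10≤13, objective 25.
Maximum is 30 at (p,q)=(0,6).

30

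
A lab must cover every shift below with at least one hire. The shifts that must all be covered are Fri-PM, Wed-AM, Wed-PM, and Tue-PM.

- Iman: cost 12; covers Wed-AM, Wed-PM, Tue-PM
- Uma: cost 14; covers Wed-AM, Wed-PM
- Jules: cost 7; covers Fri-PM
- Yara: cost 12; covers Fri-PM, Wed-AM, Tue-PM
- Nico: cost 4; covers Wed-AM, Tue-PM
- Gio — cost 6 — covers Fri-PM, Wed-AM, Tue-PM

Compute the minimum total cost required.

The greedy cost-per-new-shift heuristic would pick Nico, Gio, and Iman for 22, but a cheaper cover exists.
Choose Iman and Gio: together they cover Fri-PM, Wed-AM, Wed-PM, Tue-PM — every shift.
Total cost: 12 + 6 = 18.
No cover costs less than 18.

18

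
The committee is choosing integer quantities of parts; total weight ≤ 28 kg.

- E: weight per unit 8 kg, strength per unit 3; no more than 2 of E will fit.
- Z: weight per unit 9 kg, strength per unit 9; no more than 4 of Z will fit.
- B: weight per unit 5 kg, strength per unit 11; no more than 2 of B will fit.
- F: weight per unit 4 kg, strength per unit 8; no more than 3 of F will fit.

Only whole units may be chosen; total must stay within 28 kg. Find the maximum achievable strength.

47

Take 1×Z, 2×B, and 2×F: weight 27 ≤ 28, strength 1·9 + 2·11 + 2·8 = 47.
B has the best ratio (11/5) and is taken to its limit of 2; remaining capacity is filled optimally with the others.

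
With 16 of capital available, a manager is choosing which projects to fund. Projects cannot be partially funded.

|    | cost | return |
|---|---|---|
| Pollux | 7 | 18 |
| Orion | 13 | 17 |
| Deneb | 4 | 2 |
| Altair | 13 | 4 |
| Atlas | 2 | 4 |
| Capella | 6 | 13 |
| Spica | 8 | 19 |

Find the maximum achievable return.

Pollux + Spica: cost 7 + 8 = 15 ≤ 16, return 18 + 19 = 37.
Pollux + Atlas + Capella: cost 7 + 2 + 6 = 15 ≤ 16, return 18 + 4 + 13 = 35.
Atlas + Capella + Spica: cost 2 + 6 + 8 = 16 ≤ 16, return 4 + 13 + 19 = 36.
Best is Pollux and Spica with total return 37.

37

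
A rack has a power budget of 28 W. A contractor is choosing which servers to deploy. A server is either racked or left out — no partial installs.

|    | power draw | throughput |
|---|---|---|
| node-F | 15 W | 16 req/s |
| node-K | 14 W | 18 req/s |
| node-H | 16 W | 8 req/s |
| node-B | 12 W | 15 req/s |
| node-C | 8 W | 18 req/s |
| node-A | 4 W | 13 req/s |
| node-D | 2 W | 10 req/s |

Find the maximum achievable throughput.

59

This is a 0-1 knapsack instance.
node-K + node-C + node-A + node-D: power draw 14 + 8 + 4 + 2 = 28 ≤ 28, throughput 18 + 18 + 13 + 10 = 59.
node-K + node-C + node-A: power draw 14 + 8 + 4 = 26 ≤ 28, throughput 18 + 18 + 13 = 49.
node-B + node-C + node-A + node-D: power draw 12 + 8 + 4 + 2 = 26 ≤ 28, throughput 15 + 18 + 13 + 10 = 56.
Best is node-K, node-C, node-A, and node-D with total throughput 59.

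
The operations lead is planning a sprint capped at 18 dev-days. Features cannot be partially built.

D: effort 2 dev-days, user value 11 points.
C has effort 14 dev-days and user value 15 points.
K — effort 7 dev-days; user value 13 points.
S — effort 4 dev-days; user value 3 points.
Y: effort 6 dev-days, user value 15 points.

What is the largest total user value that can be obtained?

Take D, K, and Y: effort 2 + 7 + 6 = 15 ≤ 18, user value 11 + 13 + 15 = 39.
No other feasible combination does better.

39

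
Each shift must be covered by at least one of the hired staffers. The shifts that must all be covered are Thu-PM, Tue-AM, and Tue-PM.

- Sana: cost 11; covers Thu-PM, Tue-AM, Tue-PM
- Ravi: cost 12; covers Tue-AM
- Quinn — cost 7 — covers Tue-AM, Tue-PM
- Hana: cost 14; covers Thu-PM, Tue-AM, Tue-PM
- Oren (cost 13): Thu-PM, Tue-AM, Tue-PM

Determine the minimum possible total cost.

11

Sana alone covers Thu-PM, Tue-AM, Tue-PM — every shift.
Total cost: 11.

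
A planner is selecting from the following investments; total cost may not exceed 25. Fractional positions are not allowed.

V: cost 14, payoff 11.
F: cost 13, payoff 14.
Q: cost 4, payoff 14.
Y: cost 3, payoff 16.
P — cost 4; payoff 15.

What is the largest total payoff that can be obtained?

Allowing fractional choices, the relaxed optimum would be about 59.8, but investments are indivisible.
F + Q + Y + P: cost 13 + 4 + 3 + 4 = 24 ≤ 25, payoff 14 + 14 + 16 + 15 = 59.
Q + Y + P: cost 4 + 3 + 4 = 11 ≤ 25, payoff 14 + 16 + 15 = 45.
V + Q + Y + P: cost 14 + 4 + 3 + 4 = 25 ≤ 25, payoff 11 + 14 + 16 + 15 = 56.
Best is F, Q, Y, and P with total payoff 59.

59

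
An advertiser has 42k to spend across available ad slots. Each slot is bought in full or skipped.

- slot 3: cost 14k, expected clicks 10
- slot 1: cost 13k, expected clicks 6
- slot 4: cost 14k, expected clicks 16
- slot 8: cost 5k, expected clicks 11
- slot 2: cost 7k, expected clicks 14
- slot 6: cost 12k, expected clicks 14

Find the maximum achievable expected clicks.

55

This is an integer program with binary decision variables.
slot 4 + slot 8 + slot 2 + slot 6: cost 14 + 5 + 7 + 12 = 38 ≤ 42, expected clicks 16 + 11 + 14 + 14 = 55.
slot 3 + slot 4 + slot 8 + slot 2: cost 14 + 14 + 5 + 7 = 40 ≤ 42, expected clicks 10 + 16 + 11 + 14 = 51.
Best is slot 4, slot 8, slot 2, and slot 6 with total expected clicks 55.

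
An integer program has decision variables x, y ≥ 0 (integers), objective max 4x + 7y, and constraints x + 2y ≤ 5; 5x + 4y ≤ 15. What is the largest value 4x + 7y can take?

(x,y)=(1,2): 1·1+2·2=5≤5, 5·1+4·2=13≤15, objective 18.
(x,y)=(2,1): 1·2+2·1=4≤5, 5·2+4·1=14≤15, objective 15.
(x,y)=(0,2): 1·0+2·2=4≤5, 5·0+4·2=8≤15, objective 14.
Maximum is 18 at (x,y)=(1,2).

18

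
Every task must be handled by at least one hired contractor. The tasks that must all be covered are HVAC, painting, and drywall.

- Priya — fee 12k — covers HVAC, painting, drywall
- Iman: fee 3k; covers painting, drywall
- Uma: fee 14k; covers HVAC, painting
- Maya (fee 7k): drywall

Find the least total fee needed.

12

The greedy cost-per-new-task heuristic would pick Iman and Priya for 15, but a cheaper cover exists.
Priya alone covers HVAC, painting, drywall — every task.
Total fee: 12.
No cover costs less than 12.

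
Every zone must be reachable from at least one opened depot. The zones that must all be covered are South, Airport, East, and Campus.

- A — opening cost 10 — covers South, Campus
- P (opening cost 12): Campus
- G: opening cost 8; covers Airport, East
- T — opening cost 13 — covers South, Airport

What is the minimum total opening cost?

18

This is a weighted set-cover instance.
Choose A and G: together they cover South, Airport, East, Campus — every zone.
Total opening cost: 10 + 8 = 18.
No cover costs less than 18.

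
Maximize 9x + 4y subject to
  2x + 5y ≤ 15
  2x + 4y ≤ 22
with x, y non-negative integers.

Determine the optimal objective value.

63

(x,y)=(7,0) is feasible, giving 63.
(x,y)=(6,0) is feasible, giving 54.
No feasible integer point exceeds 63.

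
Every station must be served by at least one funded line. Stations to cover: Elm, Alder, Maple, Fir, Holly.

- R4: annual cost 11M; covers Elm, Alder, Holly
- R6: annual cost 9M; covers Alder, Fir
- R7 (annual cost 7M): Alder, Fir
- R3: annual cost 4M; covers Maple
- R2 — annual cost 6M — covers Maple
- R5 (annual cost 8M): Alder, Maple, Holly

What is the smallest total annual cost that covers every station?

22

The greedy cost-per-new-station heuristic would pick R5, R7, and R4 for 26, but a cheaper cover exists.
Choose R4, R7, and R3: together they cover Elm, Alder, Maple, Fir, Holly — every station.
Total annual cost: 11 + 7 + 4 = 22.
No cover costs less than 22.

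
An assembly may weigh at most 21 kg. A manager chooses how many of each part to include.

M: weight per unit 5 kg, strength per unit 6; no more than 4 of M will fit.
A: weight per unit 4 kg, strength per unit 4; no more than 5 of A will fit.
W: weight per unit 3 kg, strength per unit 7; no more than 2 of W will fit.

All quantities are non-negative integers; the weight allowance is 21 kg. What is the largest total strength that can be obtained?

32

W has the best ratio (7/3); taking only W gives at most 2×7 = 14 (stopped by the supply cap of 2).
Mixing does better — 3×M and 2×W: weight 21 ≤ 21, strength 3·6 + 2·7 = 32.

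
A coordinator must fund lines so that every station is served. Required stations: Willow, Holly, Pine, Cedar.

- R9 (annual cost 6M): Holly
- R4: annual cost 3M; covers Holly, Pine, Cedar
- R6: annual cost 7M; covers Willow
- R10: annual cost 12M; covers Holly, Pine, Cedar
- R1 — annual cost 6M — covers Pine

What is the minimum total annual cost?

10

This is a weighted set-cover instance.
Choose R4 and R6: together they cover Willow, Holly, Pine, Cedar — every station.
Total annual cost: 3 + 7 = 10.
No cover costs less than 10.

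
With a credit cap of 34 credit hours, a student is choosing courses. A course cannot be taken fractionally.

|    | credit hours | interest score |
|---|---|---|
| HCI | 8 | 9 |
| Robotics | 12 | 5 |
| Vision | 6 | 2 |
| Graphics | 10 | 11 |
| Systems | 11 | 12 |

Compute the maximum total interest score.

HCI + Robotics + Systems: credit hours 8 + 12 + 11 = 31 ≤ 34, interest score 9 + 5 + 12 = 26.
Robotics + Graphics + Systems: credit hours 12 + 10 + 11 = 33 ≤ 34, interest score 5 + 11 + 12 = 28.
HCI + Graphics + Systems: credit hours 8 + 10 + 11 = 29 ≤ 34, interest score 9 + 11 + 12 = 32.
Best is HCI, Graphics, and Systems with total interest score 32.

32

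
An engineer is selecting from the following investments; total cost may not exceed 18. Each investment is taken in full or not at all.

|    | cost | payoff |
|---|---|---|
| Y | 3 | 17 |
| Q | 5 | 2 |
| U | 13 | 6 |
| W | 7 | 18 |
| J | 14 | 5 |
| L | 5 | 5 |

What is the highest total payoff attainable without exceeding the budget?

40

Allowing fractional choices, the relaxed optimum would be about 41.4, but investments are indivisible.
Y + W: cost 3 + 7 = 10 ≤ 18, payoff 17 + 18 = 35.
Y + Q + W: cost 3 + 5 + 7 = 15 ≤ 18, payoff 17 + 2 + 18 = 37.
Y + W + L: cost 3 + 7 + 5 = 15 ≤ 18, payoff 17 + 18 + 5 = 40.
Best is Y, W, and L with total payoff 40.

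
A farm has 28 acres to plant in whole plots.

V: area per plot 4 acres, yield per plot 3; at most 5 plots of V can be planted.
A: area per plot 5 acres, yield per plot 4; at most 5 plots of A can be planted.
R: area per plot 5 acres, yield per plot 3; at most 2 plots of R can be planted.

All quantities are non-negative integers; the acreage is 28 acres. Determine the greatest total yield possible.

22

A has the best ratio (4/5); taking only A gives at most 5×4 = 20 (stopped by the area limit).
Mixing does better — 2×V and 4×A: area 28 ≤ 28, yield 2·3 + 4·4 = 22.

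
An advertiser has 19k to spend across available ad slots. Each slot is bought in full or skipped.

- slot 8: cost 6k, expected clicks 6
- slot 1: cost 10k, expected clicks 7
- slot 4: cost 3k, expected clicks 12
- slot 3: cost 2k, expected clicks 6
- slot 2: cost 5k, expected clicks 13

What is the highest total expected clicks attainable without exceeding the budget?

37

Take slot 8, slot 4, slot 3, and slot 2: cost 6 + 3 + 2 + 5 = 16 ≤ 19, expected clicks 6 + 12 + 6 + 13 = 37.
No other feasible combination does better.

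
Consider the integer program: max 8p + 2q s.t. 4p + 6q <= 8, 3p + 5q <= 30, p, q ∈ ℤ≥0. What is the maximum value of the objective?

16

(p,q)=(2,0) is feasible, giving 16.
(p,q)=(1,0) is feasible, giving 8.
Maximum is 16 at (p,q)=(2,0).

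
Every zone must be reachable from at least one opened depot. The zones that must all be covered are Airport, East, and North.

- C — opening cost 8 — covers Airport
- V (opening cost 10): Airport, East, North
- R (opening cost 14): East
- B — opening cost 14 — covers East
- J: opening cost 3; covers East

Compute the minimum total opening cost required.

10

The greedy cost-per-new-zone heuristic would pick J and V for 13, but a cheaper cover exists.
V alone covers Airport, East, North — every zone.
Total opening cost: 10.
No cover costs less than 10.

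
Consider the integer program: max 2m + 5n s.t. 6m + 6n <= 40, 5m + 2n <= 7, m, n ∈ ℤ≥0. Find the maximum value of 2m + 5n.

The continuous relaxation peaks at (0, 3.5) with value 17.50; rounding to a feasible lattice point costs some objective.
(m,n)=(0,3): 6·0+6·3=18≤40, 5·0+2·3=6≤7, objective 15.
(m,n)=(0,2): 6·0+6·2=12≤40, 5·0+2·2=4≤7, objective 10.
The best lattice point is (0,3), giving 15.

15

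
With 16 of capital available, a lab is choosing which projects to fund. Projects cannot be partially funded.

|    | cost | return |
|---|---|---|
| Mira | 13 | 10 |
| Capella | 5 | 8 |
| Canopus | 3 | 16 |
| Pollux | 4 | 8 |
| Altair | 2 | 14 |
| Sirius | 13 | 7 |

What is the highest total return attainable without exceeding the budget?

Treat it as a binary knapsack problem.
Capella + Canopus + Pollux + Altair: cost 5 + 3 + 4 + 2 = 14 ≤ 16, return 8 + 16 + 8 + 14 = 46.
Capella + Canopus + Altair: cost 5 + 3 + 2 = 10 ≤ 16, return 8 + 16 + 14 = 38.
Canopus + Pollux + Altair: cost 3 + 4 + 2 = 9 ≤ 16, return 16 + 8 + 14 = 38.
Best is Capella, Canopus, Pollux, and Altair with total return 46.

46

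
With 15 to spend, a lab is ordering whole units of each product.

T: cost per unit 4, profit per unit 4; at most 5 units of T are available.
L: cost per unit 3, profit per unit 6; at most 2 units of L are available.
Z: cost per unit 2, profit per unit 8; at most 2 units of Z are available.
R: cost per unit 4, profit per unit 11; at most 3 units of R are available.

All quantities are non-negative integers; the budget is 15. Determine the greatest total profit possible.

Z has the best ratio (8/2); taking only Z gives at most 2×8 = 16 (stopped by the supply cap of 2).
Mixing does better — 1×L, 2×Z, and 2×R: cost 15 ≤ 15, profit 1·6 + 2·8 + 2·11 = 44.

44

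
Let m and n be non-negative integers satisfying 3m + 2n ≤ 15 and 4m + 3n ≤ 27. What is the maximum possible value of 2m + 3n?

Relaxing integrality, the LP optimum is 22.50 at (m,n) = (0, 7.5), which is not an integer point.
(m,n)=(0,7): 3·0+2·7=14≤15, 4·0+3·7=21≤27, objective 21.
(m,n)=(1,6): 3·1+2·6=15≤15, 4·1+3·6=22≤27, objective 20.
(m,n)=(0,6): 3·0+2·6=12≤15, 4·0+3·6=18≤27, objective 18.
The best lattice point is (0,7), giving 21.

21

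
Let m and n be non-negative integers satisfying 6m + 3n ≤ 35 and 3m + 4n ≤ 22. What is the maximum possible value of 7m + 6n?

41

The continuous relaxation peaks at (4.93, 1.8) with value 45.33; rounding to a feasible lattice point costs some objective.
(m,n)=(5,1): 6·5+3·1=33≤35, 3·5+4·1=19≤22, objective 41.
(m,n)=(4,2): 6·4+3·2=30≤35, 3·4+4·2=20≤22, objective 40.
(m,n)=(5,0): 6·5+3·0=30≤35, 3·5+4·0=15≤22, objective 35.
No feasible integer point exceeds 41.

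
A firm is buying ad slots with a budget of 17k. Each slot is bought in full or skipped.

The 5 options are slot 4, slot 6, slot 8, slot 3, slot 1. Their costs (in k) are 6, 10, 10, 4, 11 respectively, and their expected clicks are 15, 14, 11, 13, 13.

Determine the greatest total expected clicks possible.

Take slot 4 and slot 6: cost 6 + 10 = 16 ≤ 17, expected clicks 15 + 14 = 29.
No other feasible combination does better.

29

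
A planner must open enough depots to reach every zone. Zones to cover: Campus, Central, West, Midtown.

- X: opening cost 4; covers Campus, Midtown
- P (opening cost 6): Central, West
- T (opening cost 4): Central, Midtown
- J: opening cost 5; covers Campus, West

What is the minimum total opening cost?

9

Choose T and J: together they cover Campus, Central, West, Midtown — every zone.
Total opening cost: 4 + 5 = 9.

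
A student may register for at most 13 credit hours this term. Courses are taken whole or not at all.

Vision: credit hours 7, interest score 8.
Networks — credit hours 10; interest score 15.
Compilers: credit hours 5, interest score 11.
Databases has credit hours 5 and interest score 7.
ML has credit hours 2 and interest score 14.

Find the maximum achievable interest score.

Take Compilers, Databases, and ML: credit hours 5 + 5 + 2 = 12 ≤ 13, interest score 11 + 7 + 14 = 32.
No other feasible combination does better.

32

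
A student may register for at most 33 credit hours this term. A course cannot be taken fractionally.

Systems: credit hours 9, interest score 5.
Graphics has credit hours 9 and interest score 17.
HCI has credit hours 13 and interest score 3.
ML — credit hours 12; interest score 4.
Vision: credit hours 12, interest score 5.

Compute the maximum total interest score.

Allowing fractional choices, the relaxed optimum would be about 28.0, but courses are indivisible.
Systems + Graphics + ML: credit hours 9 + 9 + 12 = 30 ≤ 33, interest score 5 + 17 + 4 = 26.
Systems + Graphics + Vision: credit hours 9 + 9 + 12 = 30 ≤ 33, interest score 5 + 17 + 5 = 27.
Best is Systems, Graphics, and Vision with total interest score 27.

27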